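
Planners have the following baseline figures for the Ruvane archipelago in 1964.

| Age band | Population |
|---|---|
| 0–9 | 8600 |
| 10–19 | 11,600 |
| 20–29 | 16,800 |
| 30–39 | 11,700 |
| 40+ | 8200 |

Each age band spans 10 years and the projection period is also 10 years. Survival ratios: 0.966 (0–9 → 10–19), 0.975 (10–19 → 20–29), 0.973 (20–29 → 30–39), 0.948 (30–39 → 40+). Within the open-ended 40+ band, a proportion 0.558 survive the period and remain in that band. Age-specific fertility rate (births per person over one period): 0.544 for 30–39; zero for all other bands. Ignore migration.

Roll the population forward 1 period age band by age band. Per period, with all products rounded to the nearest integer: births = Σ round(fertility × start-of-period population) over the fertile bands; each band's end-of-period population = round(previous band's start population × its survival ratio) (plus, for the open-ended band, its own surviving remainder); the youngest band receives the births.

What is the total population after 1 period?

After projecting period 1:
Births: 11700 * 0.544 = 6365
10–19: 8600 * 0.966 = 8308
20–29: 11600 * 0.975 = 11310
30–39: 16800 * 0.973 = 16346
40+: 11700 * 0.948 + 8200 * 0.558 = 11092 + 4576 = 15668
Population now: 0–9=6365, 10–19=8308, 20–29=11310, 30–39=16346, 40+=15668
Total after period 1: 6365 + 8308 + 11310 + 16346 + 15668 = 57997

57997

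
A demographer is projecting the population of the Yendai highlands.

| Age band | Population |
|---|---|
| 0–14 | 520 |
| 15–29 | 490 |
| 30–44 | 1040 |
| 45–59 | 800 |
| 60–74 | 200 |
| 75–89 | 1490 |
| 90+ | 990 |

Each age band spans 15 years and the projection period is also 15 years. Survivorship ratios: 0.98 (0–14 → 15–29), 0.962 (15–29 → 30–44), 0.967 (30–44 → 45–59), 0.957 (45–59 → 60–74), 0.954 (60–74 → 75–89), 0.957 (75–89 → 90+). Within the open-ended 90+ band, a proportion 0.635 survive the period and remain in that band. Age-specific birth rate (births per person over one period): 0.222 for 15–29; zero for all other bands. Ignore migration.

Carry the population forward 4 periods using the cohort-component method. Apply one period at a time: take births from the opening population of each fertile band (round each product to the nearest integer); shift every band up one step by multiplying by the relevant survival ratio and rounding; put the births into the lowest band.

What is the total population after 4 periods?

3050

(Groups numbered youngest = 1 to oldest = 7.)
After projecting period 1:
Births: 490 × 0.222 = 109
Group 2: 520 × 0.98 = 510
Group 3: 490 × 0.962 = 471
Group 4: 1040 × 0.967 = 1006
Group 5: 800 × 0.957 = 766
Group 6: 200 × 0.954 = 191
Group 7: 1490 × 0.957 + 990 × 0.635 = 1426 + 629 = 2055
Giving 109 / 510 / 471 / 1006 / 766 / 191 / 2055.
After projecting period 2:
Births: 510 × 0.222 = 113
Group 2: 109 × 0.98 = 107
Group 3: 510 × 0.962 = 491
Group 4: 471 × 0.967 = 455
Group 5: 1006 × 0.957 = 963
Group 6: 766 × 0.954 = 731
Group 7: 191 × 0.957 + 2055 × 0.635 = 183 + 1305 = 1488
Giving 113 / 107 / 491 / 455 / 963 / 731 / 1488.
After projecting period 3:
Births: 107 × 0.222 = 24
Group 2: 113 × 0.98 = 111
Group 3: 107 × 0.962 = 103
Group 4: 491 × 0.967 = 475
Group 5: 455 × 0.957 = 435
Group 6: 963 × 0.954 = 919
Group 7: 731 × 0.957 + 1488 × 0.635 = 700 + 945 = 1645
Giving 24 / 111 / 103 / 475 / 435 / 919 / 1645.
After projecting period 4:
Births: 111 × 0.222 = 25
Group 2: 24 × 0.98 = 24
Group 3: 111 × 0.962 = 107
Group 4: 103 × 0.967 = 100
Group 5: 475 × 0.957 = 455
Group 6: 435 × 0.954 = 415
Group 7: 919 × 0.957 + 1645 × 0.635 = 879 + 1045 = 1924
Giving 25 / 24 / 107 / 100 / 455 / 415 / 1924.
Total after period 4: 25 + 24 + 107 + 100 + 455 + 415 + 1924 = 3050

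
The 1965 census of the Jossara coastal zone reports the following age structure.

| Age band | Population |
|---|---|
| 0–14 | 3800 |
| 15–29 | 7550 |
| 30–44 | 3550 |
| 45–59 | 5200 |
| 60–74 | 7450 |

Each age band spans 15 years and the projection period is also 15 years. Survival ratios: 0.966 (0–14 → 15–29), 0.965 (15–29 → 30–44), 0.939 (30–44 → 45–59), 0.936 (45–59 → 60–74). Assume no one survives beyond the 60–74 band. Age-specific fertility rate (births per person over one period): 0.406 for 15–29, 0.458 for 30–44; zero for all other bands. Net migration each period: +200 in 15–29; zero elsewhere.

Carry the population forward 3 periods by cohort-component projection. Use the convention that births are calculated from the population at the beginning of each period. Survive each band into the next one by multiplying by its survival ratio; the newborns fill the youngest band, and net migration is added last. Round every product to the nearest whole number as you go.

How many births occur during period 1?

4691

(Bands numbered youngest = 1 to oldest = 5.)
Period 1.
Births: 7550 × 0.406 = 3065, 3550 × 0.458 = 1626 → total 4691
Band 2: 3800 × 0.966 = 3671
Band 3: 7550 × 0.965 = 7286
Band 4: 3550 × 0.939 = 3333
Band 5: 5200 × 0.936 = 4867
Net migration: Band 2 + 200 → 3871
Giving 4691 / 3871 / 7286 / 3333 / 4867.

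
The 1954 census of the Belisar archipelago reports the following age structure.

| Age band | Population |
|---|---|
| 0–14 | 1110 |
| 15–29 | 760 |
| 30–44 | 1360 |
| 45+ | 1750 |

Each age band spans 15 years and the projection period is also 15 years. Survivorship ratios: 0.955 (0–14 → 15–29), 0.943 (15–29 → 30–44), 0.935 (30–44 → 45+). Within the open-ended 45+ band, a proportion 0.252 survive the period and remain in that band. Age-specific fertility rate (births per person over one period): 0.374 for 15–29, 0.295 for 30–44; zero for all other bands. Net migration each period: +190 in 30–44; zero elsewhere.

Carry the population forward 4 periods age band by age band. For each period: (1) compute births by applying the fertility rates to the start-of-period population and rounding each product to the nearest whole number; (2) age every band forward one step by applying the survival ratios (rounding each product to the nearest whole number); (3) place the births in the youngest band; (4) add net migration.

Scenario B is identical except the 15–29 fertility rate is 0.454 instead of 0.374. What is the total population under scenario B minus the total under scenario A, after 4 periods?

305

Period 1:
Births: 760 × 0.374 = 284, 1360 × 0.295 = 401 — total 685
15–29: 1110 × 0.955 = 1060
30–44: 760 × 0.943 = 717
45+: 1360 × 0.935 + 1750 × 0.252 = 1272 + 441 = 1713
Net migration: 30–44 + 190 → 907
→ [685, 1060, 907, 1713]
Period 2:
Births: 1060 × 0.374 = 396, 907 × 0.295 = 268 — total 664
15–29: 685 × 0.955 = 654
30–44: 1060 × 0.943 = 1000
45+: 907 × 0.935 + 1713 × 0.252 = 848 + 432 = 1280
Net migration: 30–44 + 190 → 1190
→ [664, 654, 1190, 1280]
Period 3:
Births: 654 × 0.374 = 245, 1190 × 0.295 = 351 — total 596
15–29: 664 × 0.955 = 634
30–44: 654 × 0.943 = 617
45+: 1190 × 0.935 + 1280 × 0.252 = 1113 + 323 = 1436
Net migration: 30–44 + 190 → 807
→ [596, 634, 807, 1436]
Period 4:
Births: 634 × 0.374 = 237, 807 × 0.295 = 238 — total 475
15–29: 596 × 0.955 = 569
30–44: 634 × 0.943 = 598
45+: 807 × 0.935 + 1436 × 0.252 = 755 + 362 = 1117
Net migration: 30–44 + 190 → 788
→ [475, 569, 788, 1117]
Scenario A total after 4 periods: 2949
Scenario B projection —
Period 1:
Births: 760 × 0.454 = 345, 1360 × 0.295 = 401 — total 746
15–29: 1110 × 0.955 = 1060
30–44: 760 × 0.943 = 717
45+: 1360 × 0.935 + 1750 × 0.252 = 1272 + 441 = 1713
Net migration: 30–44 + 190 → 907
→ [746, 1060, 907, 1713]
Period 2:
Births: 1060 × 0.454 = 481, 907 × 0.295 = 268 — total 749
15–29: 746 × 0.955 = 712
30–44: 1060 × 0.943 = 1000
45+: 907 × 0.935 + 1713 × 0.252 = 848 + 432 = 1280
Net migration: 30–44 + 190 → 1190
→ [749, 712, 1190, 1280]
Period 3:
Births: 712 × 0.454 = 323, 1190 × 0.295 = 351 — total 674
15–29: 749 × 0.955 = 715
30–44: 712 × 0.943 = 671
45+: 1190 × 0.935 + 1280 × 0.252 = 1113 + 323 = 1436
Net migration: 30–44 + 190 → 861
→ [674, 715, 861, 1436]
Period 4:
Births: 715 × 0.454 = 325, 861 × 0.295 = 254 — total 579
15–29: 674 × 0.955 = 644
30–44: 715 × 0.943 = 674
45+: 861 × 0.935 + 1436 × 0.252 = 805 + 362 = 1167
Net migration: 30–44 + 190 → 864
→ [579, 644, 864, 1167]
Scenario B total after 4 periods: 3254
Difference B − A = 3254 − 2949 = 305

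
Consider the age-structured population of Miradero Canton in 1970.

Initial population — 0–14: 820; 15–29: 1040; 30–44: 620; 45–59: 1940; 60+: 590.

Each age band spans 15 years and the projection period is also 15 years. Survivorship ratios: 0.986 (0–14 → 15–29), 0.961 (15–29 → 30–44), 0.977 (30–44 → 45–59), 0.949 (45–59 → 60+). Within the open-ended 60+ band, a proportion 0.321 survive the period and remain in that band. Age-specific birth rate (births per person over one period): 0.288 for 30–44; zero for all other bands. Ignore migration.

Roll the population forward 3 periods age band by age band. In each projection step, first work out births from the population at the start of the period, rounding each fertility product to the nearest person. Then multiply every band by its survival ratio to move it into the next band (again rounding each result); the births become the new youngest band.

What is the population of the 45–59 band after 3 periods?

759

(Groups numbered youngest = 1 to oldest = 5.)
Period 1:
Births: 620 × 0.288 = 179
Group 2: 820 × 0.986 = 809
Group 3: 1040 × 0.961 = 999
Group 4: 620 × 0.977 = 606
Group 5: 1940 × 0.949 + 590 × 0.321 = 1841 + 189 = 2030
Giving 179 / 809 / 999 / 606 / 2030.
Period 2:
Births: 999 × 0.288 = 288
Group 2: 179 × 0.986 = 176
Group 3: 809 × 0.961 = 777
Group 4: 999 × 0.977 = 976
Group 5: 606 × 0.949 + 2030 × 0.321 = 575 + 652 = 1227
Giving 288 / 176 / 777 / 976 / 1227.
Period 3:
Births: 777 × 0.288 = 224
Group 2: 288 × 0.986 = 284
Group 3: 176 × 0.961 = 169
Group 4: 777 × 0.977 = 759
Group 5: 976 × 0.949 + 1227 × 0.321 = 926 + 394 = 1320
Giving 224 / 284 / 169 / 759 / 1320.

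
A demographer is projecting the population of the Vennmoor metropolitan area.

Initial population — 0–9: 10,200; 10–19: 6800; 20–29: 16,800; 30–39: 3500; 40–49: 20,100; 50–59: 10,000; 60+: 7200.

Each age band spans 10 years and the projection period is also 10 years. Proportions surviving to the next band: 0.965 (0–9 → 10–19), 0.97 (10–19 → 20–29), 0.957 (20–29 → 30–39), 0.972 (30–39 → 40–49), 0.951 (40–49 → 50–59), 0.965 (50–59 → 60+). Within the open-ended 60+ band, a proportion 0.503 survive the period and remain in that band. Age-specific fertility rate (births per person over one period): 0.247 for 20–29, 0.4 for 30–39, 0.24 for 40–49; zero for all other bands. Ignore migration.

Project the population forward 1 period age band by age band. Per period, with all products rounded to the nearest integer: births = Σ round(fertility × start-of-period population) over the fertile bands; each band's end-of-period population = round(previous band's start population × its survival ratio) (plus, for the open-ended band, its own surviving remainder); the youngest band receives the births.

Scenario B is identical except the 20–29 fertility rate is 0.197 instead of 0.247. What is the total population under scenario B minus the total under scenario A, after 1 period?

Numbering the groups 1..7 from youngest to oldest:
After projecting period 1:
Births: 16800 × 0.247 = 4150 ; 3500 × 0.4 = 1400 ; 20100 × 0.24 = 4824 — total 10374
Group 2: 10200 × 0.965 = 9843
Group 3: 6800 × 0.97 = 6596
Group 4: 16800 × 0.957 = 16078
Group 5: 3500 × 0.972 = 3402
Group 6: 20100 × 0.951 = 19115
Group 7: 10000 × 0.965 + 7200 × 0.503 = 9650 + 3622 = 13272
Giving 10374 / 9843 / 6596 / 16078 / 3402 / 19115 / 13272.
Scenario A total after 1 period: 78680
Scenario B projection —
After projecting period 1:
Births: 16800 × 0.197 = 3310 ; 3500 × 0.4 = 1400 ; 20100 × 0.24 = 4824 — total 9534
Group 2: 10200 × 0.965 = 9843
Group 3: 6800 × 0.97 = 6596
Group 4: 16800 × 0.957 = 16078
Group 5: 3500 × 0.972 = 3402
Group 6: 20100 × 0.951 = 19115
Group 7: 10000 × 0.965 + 7200 × 0.503 = 9650 + 3622 = 13272
Giving 9534 / 9843 / 6596 / 16078 / 3402 / 19115 / 13272.
Scenario B total after 1 period: 77840
Difference B − A = 77840 − 78680 = -840

-840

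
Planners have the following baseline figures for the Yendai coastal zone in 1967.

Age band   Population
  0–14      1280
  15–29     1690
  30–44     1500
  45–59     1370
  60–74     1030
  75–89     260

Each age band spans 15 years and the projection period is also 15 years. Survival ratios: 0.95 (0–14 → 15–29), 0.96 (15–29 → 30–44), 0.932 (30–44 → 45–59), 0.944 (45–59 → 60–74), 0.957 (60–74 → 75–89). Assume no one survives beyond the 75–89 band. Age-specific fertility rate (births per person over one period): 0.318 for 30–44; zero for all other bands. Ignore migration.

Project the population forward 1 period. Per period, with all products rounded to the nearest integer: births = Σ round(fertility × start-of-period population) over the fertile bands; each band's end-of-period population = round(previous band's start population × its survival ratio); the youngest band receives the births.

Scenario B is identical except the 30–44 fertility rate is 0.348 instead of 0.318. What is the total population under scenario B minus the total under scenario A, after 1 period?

Period 1.
Births: 1500 * 0.318 = 477
15–29: 1280 * 0.95 = 1216
30–44: 1690 * 0.96 = 1622
45–59: 1500 * 0.932 = 1398
60–74: 1370 * 0.944 = 1293
75–89: 1030 * 0.957 = 986
Population now: 0–14=477, 15–29=1216, 30–44=1622, 45–59=1398, 60–74=1293, 75–89=986
Scenario A total after 1 period: 6992
Scenario B projection —
Period 1.
Births: 1500 * 0.348 = 522
15–29: 1280 * 0.95 = 1216
30–44: 1690 * 0.96 = 1622
45–59: 1500 * 0.932 = 1398
60–74: 1370 * 0.944 = 1293
75–89: 1030 * 0.957 = 986
Population now: 0–14=522, 15–29=1216, 30–44=1622, 45–59=1398, 60–74=1293, 75–89=986
Scenario B total after 1 period: 7037
Difference B − A = 7037 − 6992 = 45

45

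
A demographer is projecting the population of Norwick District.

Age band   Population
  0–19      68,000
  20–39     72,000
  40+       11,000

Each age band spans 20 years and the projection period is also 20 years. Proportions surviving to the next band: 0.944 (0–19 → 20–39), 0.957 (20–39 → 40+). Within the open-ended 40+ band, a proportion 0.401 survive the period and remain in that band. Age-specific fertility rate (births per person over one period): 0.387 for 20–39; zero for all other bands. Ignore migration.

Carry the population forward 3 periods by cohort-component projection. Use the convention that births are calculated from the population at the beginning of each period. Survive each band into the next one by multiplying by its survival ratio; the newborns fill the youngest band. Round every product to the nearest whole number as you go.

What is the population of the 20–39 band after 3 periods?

Call the groups 1 to 3, youngest first.
Period 1:
Births: 72000 * 0.387 = 27864
Group 2: 68000 * 0.944 = 64192
Group 3: 72000 * 0.957 + 11000 * 0.401 = 68904 + 4411 = 73315
Giving 27864 / 64192 / 73315.
Period 2:
Births: 64192 * 0.387 = 24842
Group 2: 27864 * 0.944 = 26304
Group 3: 64192 * 0.957 + 73315 * 0.401 = 61432 + 29399 = 90831
Giving 24842 / 26304 / 90831.
Period 3:
Births: 26304 * 0.387 = 10180
Group 2: 24842 * 0.944 = 23451
Group 3: 26304 * 0.957 + 90831 * 0.401 = 25173 + 36423 = 61596
Giving 10180 / 23451 / 61596.

23451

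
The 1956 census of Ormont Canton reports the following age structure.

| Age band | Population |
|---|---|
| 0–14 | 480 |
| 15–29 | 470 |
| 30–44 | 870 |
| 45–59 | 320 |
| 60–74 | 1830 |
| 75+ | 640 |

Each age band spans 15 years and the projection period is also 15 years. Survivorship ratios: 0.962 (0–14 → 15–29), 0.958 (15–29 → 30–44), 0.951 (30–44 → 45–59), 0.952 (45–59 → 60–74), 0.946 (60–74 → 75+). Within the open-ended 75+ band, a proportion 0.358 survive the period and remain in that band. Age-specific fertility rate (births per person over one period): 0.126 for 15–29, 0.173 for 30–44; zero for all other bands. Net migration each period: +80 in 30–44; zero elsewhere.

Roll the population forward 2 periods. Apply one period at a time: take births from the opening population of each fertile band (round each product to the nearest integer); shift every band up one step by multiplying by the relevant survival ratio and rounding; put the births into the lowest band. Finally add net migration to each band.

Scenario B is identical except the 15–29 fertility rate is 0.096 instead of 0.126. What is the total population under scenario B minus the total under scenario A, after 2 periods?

Numbering the groups 1..6 from youngest to oldest:
Period 1.
Births: 470 × 0.126 = 59, 870 × 0.173 = 151 ⇒ total 210
Group 2: 480 × 0.962 = 462
Group 3: 470 × 0.958 = 450
Group 4: 870 × 0.951 = 827
Group 5: 320 × 0.952 = 305
Group 6: 1830 × 0.946 + 640 × 0.358 = 1731 + 229 = 1960
Net migration: Group 3 + 80 → 530
End of period: [210, 462, 530, 827, 305, 1960]
Period 2.
Births: 462 × 0.126 = 58, 530 × 0.173 = 92 ⇒ total 150
Group 2: 210 × 0.962 = 202
Group 3: 462 × 0.958 = 443
Group 4: 530 × 0.951 = 504
Group 5: 827 × 0.952 = 787
Group 6: 305 × 0.946 + 1960 × 0.358 = 289 + 702 = 991
Net migration: Group 3 + 80 → 523
End of period: [150, 202, 523, 504, 787, 991]
Scenario A total after 2 periods: 3157
Scenario B projection —
Period 1.
Births: 470 × 0.096 = 45, 870 × 0.173 = 151 ⇒ total 196
Group 2: 480 × 0.962 = 462
Group 3: 470 × 0.958 = 450
Group 4: 870 × 0.951 = 827
Group 5: 320 × 0.952 = 305
Group 6: 1830 × 0.946 + 640 × 0.358 = 1731 + 229 = 1960
Net migration: Group 3 + 80 → 530
End of period: [196, 462, 530, 827, 305, 1960]
Period 2.
Births: 462 × 0.096 = 44, 530 × 0.173 = 92 ⇒ total 136
Group 2: 196 × 0.962 = 189
Group 3: 462 × 0.958 = 443
Group 4: 530 × 0.951 = 504
Group 5: 827 × 0.952 = 787
Group 6: 305 × 0.946 + 1960 × 0.358 = 289 + 702 = 991
Net migration: Group 3 + 80 → 523
End of period: [136, 189, 523, 504, 787, 991]
Scenario B total after 2 periods: 3130
Difference B − A = 3130 − 3157 = -27

-27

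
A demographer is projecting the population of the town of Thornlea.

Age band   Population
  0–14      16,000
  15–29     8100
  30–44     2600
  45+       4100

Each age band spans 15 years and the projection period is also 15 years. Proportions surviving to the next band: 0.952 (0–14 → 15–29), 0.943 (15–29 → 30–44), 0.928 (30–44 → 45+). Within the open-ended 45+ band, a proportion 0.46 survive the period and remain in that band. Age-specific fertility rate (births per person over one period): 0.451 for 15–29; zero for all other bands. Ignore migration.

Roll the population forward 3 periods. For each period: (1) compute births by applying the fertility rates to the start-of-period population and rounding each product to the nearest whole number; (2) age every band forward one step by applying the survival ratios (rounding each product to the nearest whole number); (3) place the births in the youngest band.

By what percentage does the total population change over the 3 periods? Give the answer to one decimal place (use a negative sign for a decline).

-6.2

Numbering the bands 1..4 from youngest to oldest:
Period 1.
Births: 8100 × 0.451 = 3653
Band 2: 16000 × 0.952 = 15232
Band 3: 8100 × 0.943 = 7638
Band 4: 2600 × 0.928 + 4100 × 0.46 = 2413 + 1886 = 4299
End of period: [3653, 15232, 7638, 4299]
Period 2.
Births: 15232 × 0.451 = 6870
Band 2: 3653 × 0.952 = 3478
Band 3: 15232 × 0.943 = 14364
Band 4: 7638 × 0.928 + 4299 × 0.46 = 7088 + 1978 = 9066
End of period: [6870, 3478, 14364, 9066]
Period 3.
Births: 3478 × 0.451 = 1569
Band 2: 6870 × 0.952 = 6540
Band 3: 3478 × 0.943 = 3280
Band 4: 14364 × 0.928 + 9066 × 0.46 = 13330 + 4170 = 17500
End of period: [1569, 6540, 3280, 17500]
Total: 30800 → 28889; change = -1911; percentage change = -6.2%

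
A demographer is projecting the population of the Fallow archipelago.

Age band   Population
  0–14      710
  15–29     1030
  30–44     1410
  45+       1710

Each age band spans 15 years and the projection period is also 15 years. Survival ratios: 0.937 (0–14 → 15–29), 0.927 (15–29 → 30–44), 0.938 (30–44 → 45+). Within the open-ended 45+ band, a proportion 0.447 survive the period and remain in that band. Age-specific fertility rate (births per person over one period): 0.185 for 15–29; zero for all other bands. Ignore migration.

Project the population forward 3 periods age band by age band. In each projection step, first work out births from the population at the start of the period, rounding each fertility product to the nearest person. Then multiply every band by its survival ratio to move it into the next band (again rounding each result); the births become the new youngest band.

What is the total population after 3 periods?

Period 1.
Births: 1030 × 0.185 = 191
15–29: 710 × 0.937 = 665
30–44: 1030 × 0.927 = 955
45+: 1410 × 0.938 + 1710 × 0.447 = 1323 + 764 = 2087
→ [191, 665, 955, 2087]
Period 2.
Births: 665 × 0.185 = 123
15–29: 191 × 0.937 = 179
30–44: 665 × 0.927 = 616
45+: 955 × 0.938 + 2087 × 0.447 = 896 + 933 = 1829
→ [123, 179, 616, 1829]
Period 3.
Births: 179 × 0.185 = 33
15–29: 123 × 0.937 = 115
30–44: 179 × 0.927 = 166
45+: 616 × 0.938 + 1829 × 0.447 = 578 + 818 = 1396
→ [33, 115, 166, 1396]
Total after period 3: 33 + 115 + 166 + 1396 = 1710

1710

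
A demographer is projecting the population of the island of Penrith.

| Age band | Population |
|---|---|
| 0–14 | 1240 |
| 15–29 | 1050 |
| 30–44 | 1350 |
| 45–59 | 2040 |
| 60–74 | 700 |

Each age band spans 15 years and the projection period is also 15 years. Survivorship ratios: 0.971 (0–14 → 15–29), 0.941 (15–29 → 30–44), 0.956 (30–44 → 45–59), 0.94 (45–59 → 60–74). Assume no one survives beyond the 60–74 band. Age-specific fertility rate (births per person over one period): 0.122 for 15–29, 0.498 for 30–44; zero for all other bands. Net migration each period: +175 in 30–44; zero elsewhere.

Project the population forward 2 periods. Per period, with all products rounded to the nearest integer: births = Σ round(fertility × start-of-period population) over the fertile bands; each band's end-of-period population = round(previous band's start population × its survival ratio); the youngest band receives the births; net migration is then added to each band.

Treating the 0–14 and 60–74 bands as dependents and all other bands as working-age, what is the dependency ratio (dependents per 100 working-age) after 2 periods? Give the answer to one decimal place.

60.7

(Groups numbered youngest = 1 to oldest = 5.)
Period 1.
Births: 1050 × 0.122 = 128 ; 1350 × 0.498 = 672 — total 800
Group 2: 1240 × 0.971 = 1204
Group 3: 1050 × 0.941 = 988
Group 4: 1350 × 0.956 = 1291
Group 5: 2040 × 0.94 = 1918
Net migration: Group 3 + 175 → 1163
Population now: 0–14=800, 15–29=1204, 30–44=1163, 45–59=1291, 60–74=1918
Period 2.
Births: 1204 × 0.122 = 147 ; 1163 × 0.498 = 579 — total 726
Group 2: 800 × 0.971 = 777
Group 3: 1204 × 0.941 = 1133
Group 4: 1163 × 0.956 = 1112
Group 5: 1291 × 0.94 = 1214
Net migration: Group 3 + 175 → 1308
Population now: 0–14=726, 15–29=777, 30–44=1308, 45–59=1112, 60–74=1214
Dependents (band 0–14 + band 60–74) = 726 + 1214 = 1940; working-age = 3197; ratio = 1940/3197 × 100 = 60.7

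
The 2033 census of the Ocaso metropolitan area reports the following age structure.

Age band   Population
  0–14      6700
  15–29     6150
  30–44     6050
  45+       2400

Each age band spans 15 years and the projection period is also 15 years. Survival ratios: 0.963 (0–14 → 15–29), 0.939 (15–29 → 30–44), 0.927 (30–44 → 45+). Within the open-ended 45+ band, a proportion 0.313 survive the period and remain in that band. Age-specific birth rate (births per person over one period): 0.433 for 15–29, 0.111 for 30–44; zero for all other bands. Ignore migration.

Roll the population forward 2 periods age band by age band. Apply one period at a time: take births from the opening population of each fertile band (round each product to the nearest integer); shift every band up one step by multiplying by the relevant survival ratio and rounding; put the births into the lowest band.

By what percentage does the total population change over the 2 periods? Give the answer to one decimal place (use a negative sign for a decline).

Numbering the groups 1..4 from youngest to oldest:
Period 1:
Births: 6150 * 0.433 = 2663  |  6050 * 0.111 = 672 → total 3335
Group 2: 6700 * 0.963 = 6452
Group 3: 6150 * 0.939 = 5775
Group 4: 6050 * 0.927 + 2400 * 0.313 = 5608 + 751 = 6359
Population now: 0–14=3335, 15–29=6452, 30–44=5775, 45+=6359
Period 2:
Births: 6452 * 0.433 = 2794  |  5775 * 0.111 = 641 → total 3435
Group 2: 3335 * 0.963 = 3212
Group 3: 6452 * 0.939 = 6058
Group 4: 5775 * 0.927 + 6359 * 0.313 = 5353 + 1990 = 7343
Population now: 0–14=3435, 15–29=3212, 30–44=6058, 45+=7343
Total: 21300 → 20048; change = -1252; percentage change = -5.9%

-5.9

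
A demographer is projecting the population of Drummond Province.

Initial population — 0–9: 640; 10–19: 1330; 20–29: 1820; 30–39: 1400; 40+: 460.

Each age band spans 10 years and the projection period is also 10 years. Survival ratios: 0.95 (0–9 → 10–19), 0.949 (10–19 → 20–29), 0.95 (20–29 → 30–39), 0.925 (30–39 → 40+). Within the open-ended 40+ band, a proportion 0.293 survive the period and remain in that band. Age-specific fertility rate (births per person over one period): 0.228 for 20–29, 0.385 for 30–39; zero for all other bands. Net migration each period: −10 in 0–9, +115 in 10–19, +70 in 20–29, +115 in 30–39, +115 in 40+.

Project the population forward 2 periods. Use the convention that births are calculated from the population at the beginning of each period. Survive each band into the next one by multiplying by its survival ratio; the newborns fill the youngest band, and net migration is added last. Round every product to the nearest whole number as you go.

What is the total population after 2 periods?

Numbering the bands 1..5 from youngest to oldest:
Period 1:
Births: 1820 * 0.228 = 415 ; 1400 * 0.385 = 539 → 954
Band 2: 640 * 0.95 = 608
Band 3: 1330 * 0.949 = 1262
Band 4: 1820 * 0.95 = 1729
Band 5: 1400 * 0.925 + 460 * 0.293 = 1295 + 135 = 1430
Net migration: Band 1 − 10 → 944; Band 2 + 115 → 723; Band 3 + 70 → 1332; Band 4 + 115 → 1844; Band 5 + 115 → 1545
Giving 944 / 723 / 1332 / 1844 / 1545.
Period 2:
Births: 1332 * 0.228 = 304 ; 1844 * 0.385 = 710 → 1014
Band 2: 944 * 0.95 = 897
Band 3: 723 * 0.949 = 686
Band 4: 1332 * 0.95 = 1265
Band 5: 1844 * 0.925 + 1545 * 0.293 = 1706 + 453 = 2159
Net migration: Band 1 − 10 → 1004; Band 2 + 115 → 1012; Band 3 + 70 → 756; Band 4 + 115 → 1380; Band 5 + 115 → 2274
Giving 1004 / 1012 / 756 / 1380 / 2274.
Total after period 2: 1004 + 1012 + 756 + 1380 + 2274 = 6426

6426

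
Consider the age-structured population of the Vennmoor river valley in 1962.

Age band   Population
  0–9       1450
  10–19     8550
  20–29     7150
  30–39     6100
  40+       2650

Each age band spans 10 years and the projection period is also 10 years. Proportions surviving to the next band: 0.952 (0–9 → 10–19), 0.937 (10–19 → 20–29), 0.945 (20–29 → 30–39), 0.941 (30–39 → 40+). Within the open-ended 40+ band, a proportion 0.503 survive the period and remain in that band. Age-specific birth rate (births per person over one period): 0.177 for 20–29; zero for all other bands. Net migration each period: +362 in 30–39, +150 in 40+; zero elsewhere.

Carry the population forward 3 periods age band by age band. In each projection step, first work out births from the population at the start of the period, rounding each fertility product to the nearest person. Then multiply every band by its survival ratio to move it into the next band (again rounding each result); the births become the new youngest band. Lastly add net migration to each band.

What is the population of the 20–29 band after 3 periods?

1129

— Period 1 —
Births: 7150 × 0.177 = 1266
10–19: 1450 × 0.952 = 1380
20–29: 8550 × 0.937 = 8011
30–39: 7150 × 0.945 = 6757
40+: 6100 × 0.941 + 2650 × 0.503 = 5740 + 1333 = 7073
Net migration: 30–39 + 362 → 7119; 40+ + 150 → 7223
End of period: [1266, 1380, 8011, 7119, 7223]
— Period 2 —
Births: 8011 × 0.177 = 1418
10–19: 1266 × 0.952 = 1205
20–29: 1380 × 0.937 = 1293
30–39: 8011 × 0.945 = 7570
40+: 7119 × 0.941 + 7223 × 0.503 = 6699 + 3633 = 10332
Net migration: 30–39 + 362 → 7932; 40+ + 150 → 10482
End of period: [1418, 1205, 1293, 7932, 10482]
— Period 3 —
Births: 1293 × 0.177 = 229
10–19: 1418 × 0.952 = 1350
20–29: 1205 × 0.937 = 1129
30–39: 1293 × 0.945 = 1222
40+: 7932 × 0.941 + 10482 × 0.503 = 7464 + 5272 = 12736
Net migration: 30–39 + 362 → 1584; 40+ + 150 → 12886
End of period: [229, 1350, 1129, 1584, 12886]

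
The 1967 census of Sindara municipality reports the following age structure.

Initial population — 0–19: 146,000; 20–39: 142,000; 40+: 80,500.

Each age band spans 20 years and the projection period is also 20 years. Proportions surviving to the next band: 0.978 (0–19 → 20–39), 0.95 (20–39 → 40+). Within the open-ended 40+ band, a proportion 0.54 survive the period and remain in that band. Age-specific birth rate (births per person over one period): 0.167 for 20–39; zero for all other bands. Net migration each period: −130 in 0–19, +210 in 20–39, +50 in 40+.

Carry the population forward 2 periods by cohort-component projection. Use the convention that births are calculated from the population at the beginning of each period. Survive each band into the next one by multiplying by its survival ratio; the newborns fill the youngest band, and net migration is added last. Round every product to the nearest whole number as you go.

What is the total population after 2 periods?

279271

(Groups numbered youngest = 1 to oldest = 3.)
[period 1]
Births: 142000 × 0.167 = 23714
Group 2: 146000 × 0.978 = 142788
Group 3: 142000 × 0.95 + 80500 × 0.54 = 134900 + 43470 = 178370
Net migration: Group 1 − 130 → 23584; Group 2 + 210 → 142998; Group 3 + 50 → 178420
End of period: [23584, 142998, 178420]
[period 2]
Births: 142998 × 0.167 = 23881
Group 2: 23584 × 0.978 = 23065
Group 3: 142998 × 0.95 + 178420 × 0.54 = 135848 + 96347 = 232195
Net migration: Group 1 − 130 → 23751; Group 2 + 210 → 23275; Group 3 + 50 → 232245
End of period: [23751, 23275, 232245]
Total after period 2: 23751 + 23275 + 232245 = 279271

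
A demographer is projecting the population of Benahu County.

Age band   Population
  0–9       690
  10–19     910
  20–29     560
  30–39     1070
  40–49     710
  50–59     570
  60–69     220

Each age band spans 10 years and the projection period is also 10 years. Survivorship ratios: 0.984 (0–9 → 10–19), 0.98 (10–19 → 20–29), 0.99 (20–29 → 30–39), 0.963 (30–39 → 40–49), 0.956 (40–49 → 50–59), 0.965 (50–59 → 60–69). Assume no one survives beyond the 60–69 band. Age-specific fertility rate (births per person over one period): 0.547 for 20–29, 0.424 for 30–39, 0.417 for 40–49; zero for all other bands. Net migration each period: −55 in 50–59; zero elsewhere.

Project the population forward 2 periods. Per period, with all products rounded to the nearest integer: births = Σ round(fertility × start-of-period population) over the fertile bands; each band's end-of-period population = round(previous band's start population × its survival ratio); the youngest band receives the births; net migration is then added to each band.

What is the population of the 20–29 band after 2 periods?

After projecting period 1:
Births: 560 × 0.547 = 306 ; 1070 × 0.424 = 454 ; 710 × 0.417 = 296 ⇒ total 1056
10–19: 690 × 0.984 = 679
20–29: 910 × 0.98 = 892
30–39: 560 × 0.99 = 554
40–49: 1070 × 0.963 = 1030
50–59: 710 × 0.956 = 679
60–69: 570 × 0.965 = 550
Net migration: 50–59 − 55 → 624
End of period: [1056, 679, 892, 554, 1030, 624, 550]
After projecting period 2:
Births: 892 × 0.547 = 488 ; 554 × 0.424 = 235 ; 1030 × 0.417 = 430 ⇒ total 1153
10–19: 1056 × 0.984 = 1039
20–29: 679 × 0.98 = 665
30–39: 892 × 0.99 = 883
40–49: 554 × 0.963 = 534
50–59: 1030 × 0.956 = 985
60–69: 624 × 0.965 = 602
Net migration: 50–59 − 55 → 930
End of period: [1153, 1039, 665, 883, 534, 930, 602]

665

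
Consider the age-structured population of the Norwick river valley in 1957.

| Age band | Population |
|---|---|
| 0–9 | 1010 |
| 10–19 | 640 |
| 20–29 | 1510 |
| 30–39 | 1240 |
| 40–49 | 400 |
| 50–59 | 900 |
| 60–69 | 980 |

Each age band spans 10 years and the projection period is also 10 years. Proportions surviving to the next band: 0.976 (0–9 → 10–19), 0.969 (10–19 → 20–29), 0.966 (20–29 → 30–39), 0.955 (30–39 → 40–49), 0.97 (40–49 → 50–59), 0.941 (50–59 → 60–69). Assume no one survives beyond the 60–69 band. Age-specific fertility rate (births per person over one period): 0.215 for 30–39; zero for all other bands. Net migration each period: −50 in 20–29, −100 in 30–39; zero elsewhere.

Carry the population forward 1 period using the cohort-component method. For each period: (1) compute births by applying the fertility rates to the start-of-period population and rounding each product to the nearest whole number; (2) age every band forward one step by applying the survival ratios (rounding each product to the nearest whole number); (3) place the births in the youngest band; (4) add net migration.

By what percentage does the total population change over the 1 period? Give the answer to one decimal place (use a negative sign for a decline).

Period 1:
Births: 1240 × 0.215 = 267
10–19: 1010 × 0.976 = 986
20–29: 640 × 0.969 = 620
30–39: 1510 × 0.966 = 1459
40–49: 1240 × 0.955 = 1184
50–59: 400 × 0.97 = 388
60–69: 900 × 0.941 = 847
Net migration: 20–29 − 50 → 570; 30–39 − 100 → 1359
End of period: [267, 986, 570, 1359, 1184, 388, 847]
Total: 6680 → 5601; change = -1079; percentage change = -16.2%

-16.2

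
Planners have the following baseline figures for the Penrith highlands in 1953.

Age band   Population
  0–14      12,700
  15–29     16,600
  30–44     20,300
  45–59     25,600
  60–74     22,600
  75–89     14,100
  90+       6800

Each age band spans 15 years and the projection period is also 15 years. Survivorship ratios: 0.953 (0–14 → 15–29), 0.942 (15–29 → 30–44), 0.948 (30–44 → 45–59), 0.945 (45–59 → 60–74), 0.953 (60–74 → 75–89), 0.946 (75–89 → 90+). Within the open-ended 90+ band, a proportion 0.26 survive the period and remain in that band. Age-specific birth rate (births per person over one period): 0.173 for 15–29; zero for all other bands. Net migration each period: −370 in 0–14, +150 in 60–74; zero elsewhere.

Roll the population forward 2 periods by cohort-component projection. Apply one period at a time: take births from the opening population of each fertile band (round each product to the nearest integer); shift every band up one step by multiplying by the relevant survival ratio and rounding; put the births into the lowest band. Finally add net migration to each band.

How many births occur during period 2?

Period 1.
Births: 16600 × 0.173 = 2872
15–29: 12700 × 0.953 = 12103
30–44: 16600 × 0.942 = 15637
45–59: 20300 × 0.948 = 19244
60–74: 25600 × 0.945 = 24192
75–89: 22600 × 0.953 = 21538
90+: 14100 × 0.946 + 6800 × 0.26 = 13339 + 1768 = 15107
Net migration: 0–14 − 370 → 2502; 60–74 + 150 → 24342
Giving 2502 / 12103 / 15637 / 19244 / 24342 / 21538 / 15107.
Period 2.
Births: 12103 × 0.173 = 2094
15–29: 2502 × 0.953 = 2384
30–44: 12103 × 0.942 = 11401
45–59: 15637 × 0.948 = 14824
60–74: 19244 × 0.945 = 18186
75–89: 24342 × 0.953 = 23198
90+: 21538 × 0.946 + 15107 × 0.26 = 20375 + 3928 = 24303
Net migration: 0–14 − 370 → 1724; 60–74 + 150 → 18336
Giving 1724 / 2384 / 11401 / 14824 / 18336 / 23198 / 24303.

2094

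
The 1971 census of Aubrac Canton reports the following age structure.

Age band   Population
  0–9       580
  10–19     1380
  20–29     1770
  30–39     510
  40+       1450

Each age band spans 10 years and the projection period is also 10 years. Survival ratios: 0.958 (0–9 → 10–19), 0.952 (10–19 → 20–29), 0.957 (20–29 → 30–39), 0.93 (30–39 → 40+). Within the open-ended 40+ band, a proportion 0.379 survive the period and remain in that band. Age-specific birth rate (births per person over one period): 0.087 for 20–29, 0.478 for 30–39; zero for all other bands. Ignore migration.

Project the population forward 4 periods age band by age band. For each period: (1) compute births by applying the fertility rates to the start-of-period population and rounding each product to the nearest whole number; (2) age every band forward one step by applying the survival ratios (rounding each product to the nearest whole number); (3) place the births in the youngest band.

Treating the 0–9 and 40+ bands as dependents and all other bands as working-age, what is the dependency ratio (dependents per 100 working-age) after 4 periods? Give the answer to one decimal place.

81.2

Let group 1 be 0–9 through group 5 = 40+.
[period 1]
Births: 1770 × 0.087 = 154 ; 510 × 0.478 = 244 ⇒ total 398
Group 2: 580 × 0.958 = 556
Group 3: 1380 × 0.952 = 1314
Group 4: 1770 × 0.957 = 1694
Group 5: 510 × 0.93 + 1450 × 0.379 = 474 + 550 = 1024
Population now: 0–9=398, 10–19=556, 20–29=1314, 30–39=1694, 40+=1024
[period 2]
Births: 1314 × 0.087 = 114 ; 1694 × 0.478 = 810 ⇒ total 924
Group 2: 398 × 0.958 = 381
Group 3: 556 × 0.952 = 529
Group 4: 1314 × 0.957 = 1257
Group 5: 1694 × 0.93 + 1024 × 0.379 = 1575 + 388 = 1963
Population now: 0–9=924, 10–19=381, 20–29=529, 30–39=1257, 40+=1963
[period 3]
Births: 529 × 0.087 = 46 ; 1257 × 0.478 = 601 ⇒ total 647
Group 2: 924 × 0.958 = 885
Group 3: 381 × 0.952 = 363
Group 4: 529 × 0.957 = 506
Group 5: 1257 × 0.93 + 1963 × 0.379 = 1169 + 744 = 1913
Population now: 0–9=647, 10–19=885, 20–29=363, 30–39=506, 40+=1913
[period 4]
Births: 363 × 0.087 = 32 ; 506 × 0.478 = 242 ⇒ total 274
Group 2: 647 × 0.958 = 620
Group 3: 885 × 0.952 = 843
Group 4: 363 × 0.957 = 347
Group 5: 506 × 0.93 + 1913 × 0.379 = 471 + 725 = 1196
Population now: 0–9=274, 10–19=620, 20–29=843, 30–39=347, 40+=1196
Dependents (band 0–9 + band 40+) = 274 + 1196 = 1470; working-age = 1810; ratio = 1470/1810 × 100 = 81.2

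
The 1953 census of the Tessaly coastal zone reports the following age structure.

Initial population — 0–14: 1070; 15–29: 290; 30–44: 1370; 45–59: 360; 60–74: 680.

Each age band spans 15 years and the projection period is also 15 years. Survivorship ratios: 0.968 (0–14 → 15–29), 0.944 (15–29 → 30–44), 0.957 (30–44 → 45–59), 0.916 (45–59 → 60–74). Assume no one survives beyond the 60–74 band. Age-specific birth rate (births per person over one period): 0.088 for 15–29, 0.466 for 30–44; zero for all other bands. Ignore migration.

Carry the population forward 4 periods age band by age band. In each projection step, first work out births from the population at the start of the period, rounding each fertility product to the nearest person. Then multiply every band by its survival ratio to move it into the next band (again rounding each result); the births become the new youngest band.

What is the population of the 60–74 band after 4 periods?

After projecting period 1:
Births: 290 × 0.088 = 26  |  1370 × 0.466 = 638 → total 664
15–29: 1070 × 0.968 = 1036
30–44: 290 × 0.944 = 274
45–59: 1370 × 0.957 = 1311
60–74: 360 × 0.916 = 330
Giving 664 / 1036 / 274 / 1311 / 330.
After projecting period 2:
Births: 1036 × 0.088 = 91  |  274 × 0.466 = 128 → total 219
15–29: 664 × 0.968 = 643
30–44: 1036 × 0.944 = 978
45–59: 274 × 0.957 = 262
60–74: 1311 × 0.916 = 1201
Giving 219 / 643 / 978 / 262 / 1201.
After projecting period 3:
Births: 643 × 0.088 = 57  |  978 × 0.466 = 456 → total 513
15–29: 219 × 0.968 = 212
30–44: 643 × 0.944 = 607
45–59: 978 × 0.957 = 936
60–74: 262 × 0.916 = 240
Giving 513 / 212 / 607 / 936 / 240.
After projecting period 4:
Births: 212 × 0.088 = 19  |  607 × 0.466 = 283 → total 302
15–29: 513 × 0.968 = 497
30–44: 212 × 0.944 = 200
45–59: 607 × 0.957 = 581
60–74: 936 × 0.916 = 857
Giving 302 / 497 / 200 / 581 / 857.

857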